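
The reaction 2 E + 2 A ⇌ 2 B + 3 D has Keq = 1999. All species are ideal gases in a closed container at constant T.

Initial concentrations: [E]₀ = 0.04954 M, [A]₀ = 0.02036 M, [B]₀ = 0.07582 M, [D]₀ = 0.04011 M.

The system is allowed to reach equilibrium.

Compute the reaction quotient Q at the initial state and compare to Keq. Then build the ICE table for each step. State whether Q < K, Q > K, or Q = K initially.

Q₀ = 0.3646; Q < K (proceeds forward)

Q₀ = 0.3646 vs Keq = 1999 ⇒ Q<K, forward
Step 1:
                    E           A           B           D
  Initial     0.04954     0.02036     0.07582     0.04011
  Change      -0.0191     -0.0191      0.0191     0.02865
  Equil       0.03044    0.001258     0.09492     0.06876
  solve Keq expr → x = 0.009551; check Q = 1999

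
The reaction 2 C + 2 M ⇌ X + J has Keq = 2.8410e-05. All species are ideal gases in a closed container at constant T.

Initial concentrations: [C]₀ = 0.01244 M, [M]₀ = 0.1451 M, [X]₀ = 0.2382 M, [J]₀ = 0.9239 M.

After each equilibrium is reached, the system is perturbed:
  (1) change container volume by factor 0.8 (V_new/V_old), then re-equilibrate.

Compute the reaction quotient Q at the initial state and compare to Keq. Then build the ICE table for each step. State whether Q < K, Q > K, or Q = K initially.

Q₀ = 6.7545e+04 vs Keq = 2.8410e-05 ⇒ Q>K, reverse
Step 1:
                  C         M         X         J
  I         0.01244    0.1451    0.2382    0.9239
  C          0.4764    0.4764   -0.2382   -0.2382
  E          0.4888    0.6215 3.8241e-06    0.6857
  solve Keq expr → x = -0.2382; check Q = 2.8410e-05
Then change container volume by factor 0.8 (V_new/V_old).
Step 2:
                  C         M         X         J
  I           0.611    0.7769 4.7801e-06    0.8571
  C       -5.3771e-06 -5.3771e-06 2.6885e-06 2.6885e-06
  E           0.611    0.7769 7.4686e-06    0.8571
  solve Keq expr → x = 2.6885e-06; check Q = 2.8410e-05

Q₀ = 6.7545e+04; Q > K (proceeds reverse)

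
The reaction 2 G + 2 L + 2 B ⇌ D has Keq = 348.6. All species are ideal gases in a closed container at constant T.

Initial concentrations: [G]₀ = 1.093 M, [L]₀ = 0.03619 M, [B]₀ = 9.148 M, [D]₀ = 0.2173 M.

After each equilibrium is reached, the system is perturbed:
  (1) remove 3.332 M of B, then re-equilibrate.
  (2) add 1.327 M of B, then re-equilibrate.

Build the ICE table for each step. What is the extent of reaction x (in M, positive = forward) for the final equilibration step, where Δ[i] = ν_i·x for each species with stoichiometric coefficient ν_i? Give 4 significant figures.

Q₀ = 1.66 vs Keq = 348.6 ⇒ Q<K, forward
Step 1:
                   G          L          B          D
  Initial      1.093    0.03619      9.148     0.2173
  Change    -0.03351   -0.03351   -0.03351    0.01675
  Equil        1.059   0.002683      9.114     0.2341
  solve Keq expr → x = 0.01675; check Q = 348.6
Then remove 3.332 M of B.
Step 2:
                   G          L          B          D
  Initial      1.059   0.002683      5.782     0.2341
  Change    0.001532   0.001532   0.001532 -7.6601e-04
  Equil        1.061   0.004215      5.784     0.2333
  solve Keq expr → x = -7.6601e-04; check Q = 348.6
Then add 1.327 M of B.
Step 3:
                   G          L          B          D
  Initial      1.061   0.004215      7.111     0.2333
  Change  -7.8085e-04 -7.8085e-04 -7.8085e-04 3.9042e-04
  Equil         1.06   0.003434       7.11     0.2337
  solve Keq expr → x = 3.9042e-04; check Q = 348.6

x = 3.9042e-04 M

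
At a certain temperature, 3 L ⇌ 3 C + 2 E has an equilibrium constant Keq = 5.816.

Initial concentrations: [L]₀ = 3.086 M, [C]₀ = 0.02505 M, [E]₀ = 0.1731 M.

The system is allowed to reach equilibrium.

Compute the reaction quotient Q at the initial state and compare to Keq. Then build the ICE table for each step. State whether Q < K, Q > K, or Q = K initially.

Q₀ = 1.6026e-08; Q < K (proceeds forward)

Q₀ = 1.6026e-08 vs Keq = 5.816 ⇒ Q<K, forward
Step 1:
                   L          C          E
  init         3.086    0.02505     0.1731
  Δ           -1.815      1.815       1.21
  eq           1.271       1.84      1.383
  solve Keq expr → x = 0.6051; check Q = 5.816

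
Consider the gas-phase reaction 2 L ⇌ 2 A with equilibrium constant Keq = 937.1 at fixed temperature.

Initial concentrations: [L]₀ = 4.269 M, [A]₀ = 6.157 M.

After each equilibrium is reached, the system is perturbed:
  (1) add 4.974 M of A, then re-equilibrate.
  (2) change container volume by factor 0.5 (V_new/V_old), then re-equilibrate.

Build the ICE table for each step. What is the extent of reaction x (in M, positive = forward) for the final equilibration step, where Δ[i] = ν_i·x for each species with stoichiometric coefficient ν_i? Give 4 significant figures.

x = 0 M

Q₀ = 2.08 vs Keq = 937.1 ⇒ Q<K, forward
Step 1:
                   L          A
  Initial      4.269      6.157
  Change      -3.939      3.939
  Equil       0.3298       10.1
  solve Keq expr → x = 1.97; check Q = 937.1
Then add 4.974 M of A.
Step 2:
                   L          A
  Initial     0.3298      15.07
  Change      0.1573    -0.1573
  Equil       0.4872      14.91
  solve Keq expr → x = -0.07867; check Q = 937.1
Then change container volume by factor 0.5 (V_new/V_old).
Step 3:
                   L          A
  Initial     0.9743      29.83
  Change           0          0
  Equil       0.9743      29.83
  solve Keq expr → x = 0; check Q = 937.1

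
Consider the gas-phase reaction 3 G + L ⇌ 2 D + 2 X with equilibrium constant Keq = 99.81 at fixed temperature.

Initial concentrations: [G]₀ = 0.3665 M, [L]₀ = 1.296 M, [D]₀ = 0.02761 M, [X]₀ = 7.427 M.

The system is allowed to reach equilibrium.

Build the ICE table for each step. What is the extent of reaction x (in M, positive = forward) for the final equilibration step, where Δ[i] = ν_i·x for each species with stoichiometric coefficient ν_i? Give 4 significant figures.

x = 0.0542 M

Q₀ = 0.6591 vs Keq = 99.81 ⇒ Q<K, forward
Step 1:
                    G           L           D           X
  I            0.3665       1.296     0.02761       7.427
  C           -0.1626     -0.0542      0.1084      0.1084
  E            0.2039       1.242       0.136       7.535
  solve Keq expr → x = 0.0542; check Q = 99.81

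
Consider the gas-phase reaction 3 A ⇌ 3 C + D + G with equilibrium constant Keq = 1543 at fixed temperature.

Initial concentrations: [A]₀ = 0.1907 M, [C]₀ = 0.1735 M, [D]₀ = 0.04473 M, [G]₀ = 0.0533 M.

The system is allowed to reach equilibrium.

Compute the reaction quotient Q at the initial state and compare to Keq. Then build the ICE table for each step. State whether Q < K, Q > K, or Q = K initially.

Q₀ = 0.001795; Q < K (proceeds forward)

Q₀ = 0.001795 vs Keq = 1543 ⇒ Q<K, forward
Step 1:
                    A           C           D           G
  Initial      0.1907      0.1735     0.04473      0.0533
  Change      -0.1836      0.1836      0.0612      0.0612
  Equil        0.0071      0.3571      0.1059      0.1145
  solve Keq expr → x = 0.0612; check Q = 1543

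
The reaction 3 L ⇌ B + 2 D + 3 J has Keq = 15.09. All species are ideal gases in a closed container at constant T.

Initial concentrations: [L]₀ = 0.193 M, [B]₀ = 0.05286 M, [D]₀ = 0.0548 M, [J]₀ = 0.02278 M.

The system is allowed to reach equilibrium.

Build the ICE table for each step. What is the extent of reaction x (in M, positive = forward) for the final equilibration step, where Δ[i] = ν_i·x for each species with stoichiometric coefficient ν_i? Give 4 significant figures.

Q₀ = 2.6102e-07 vs Keq = 15.09 ⇒ Q<K, forward
Step 1:
                   L          B          D          J
  Initial      0.193    0.05286     0.0548    0.02278
  Change     -0.1805    0.06018     0.1204     0.1805
  Equil      0.01245      0.113     0.1752     0.2033
  solve Keq expr → x = 0.06018; check Q = 15.09

x = 0.06018 M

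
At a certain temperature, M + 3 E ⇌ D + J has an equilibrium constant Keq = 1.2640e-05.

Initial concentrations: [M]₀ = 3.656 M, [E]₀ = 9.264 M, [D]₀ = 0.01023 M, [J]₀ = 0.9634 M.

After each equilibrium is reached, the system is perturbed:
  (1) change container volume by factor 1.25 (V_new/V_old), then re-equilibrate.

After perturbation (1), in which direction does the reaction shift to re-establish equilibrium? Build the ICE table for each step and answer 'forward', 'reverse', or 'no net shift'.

Direction: reverse

Q₀ = 3.3906e-06 vs Keq = 1.2640e-05 ⇒ Q<K, forward
Step 1:
                   M          E          D          J
  Initial      3.656      9.264    0.01023     0.9634
  Change    -0.02574   -0.07721    0.02574    0.02574
  Equil         3.63      9.187    0.03597     0.9891
  solve Keq expr → x = 0.02574; check Q = 1.2640e-05
Then change container volume by factor 1.25 (V_new/V_old).
Step 2:
                   M          E          D          J
  Initial      2.904      7.349    0.02877     0.7913
  Change    0.009838    0.02951  -0.009838  -0.009838
  Equil        2.914      7.379    0.01894     0.7815
  solve Keq expr → x = -0.009838; check Q = 1.2640e-05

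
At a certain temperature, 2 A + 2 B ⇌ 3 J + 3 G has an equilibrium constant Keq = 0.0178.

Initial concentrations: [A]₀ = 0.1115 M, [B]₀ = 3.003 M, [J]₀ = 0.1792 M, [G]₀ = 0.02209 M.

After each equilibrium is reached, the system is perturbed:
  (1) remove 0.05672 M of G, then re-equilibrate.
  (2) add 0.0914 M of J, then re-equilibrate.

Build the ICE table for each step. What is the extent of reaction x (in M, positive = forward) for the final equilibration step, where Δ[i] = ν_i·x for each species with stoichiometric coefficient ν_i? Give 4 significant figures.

x = -0.002331 M

Q₀ = 5.5327e-07 vs Keq = 0.0178 ⇒ Q<K, forward
Step 1:
                    A           B           J           G
  Initial      0.1115       3.003      0.1792     0.02209
  Change      -0.0858     -0.0858      0.1287      0.1287
  Equil        0.0257       2.917      0.3079      0.1508
  solve Keq expr → x = 0.0429; check Q = 0.0178
Then remove 0.05672 M of G.
Step 2:
                    A           B           J           G
  Initial      0.0257       2.917      0.3079     0.09407
  Change    -0.009092   -0.009092     0.01364     0.01364
  Equil       0.01661       2.908      0.3215      0.1077
  solve Keq expr → x = 0.004546; check Q = 0.0178
Then add 0.0914 M of J.
Step 3:
                    A           B           J           G
  Initial     0.01661       2.908      0.4129      0.1077
  Change     0.004662    0.004662   -0.006992   -0.006992
  Equil       0.02127       2.913      0.4059      0.1007
  solve Keq expr → x = -0.002331; check Q = 0.0178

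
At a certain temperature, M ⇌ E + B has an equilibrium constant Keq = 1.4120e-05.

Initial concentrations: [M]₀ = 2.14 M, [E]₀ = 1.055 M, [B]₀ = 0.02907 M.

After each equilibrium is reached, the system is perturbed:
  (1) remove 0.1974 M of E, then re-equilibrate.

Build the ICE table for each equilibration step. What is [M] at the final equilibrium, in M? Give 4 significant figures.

Q₀ = 0.01433 vs Keq = 1.4120e-05 ⇒ Q>K, reverse
Step 1:
                    M           E           B
  init           2.14       1.055     0.02907
  Δ           0.02904    -0.02904    -0.02904
  eq            2.169       1.026  2.9852e-05
  solve Keq expr → x = -0.02904; check Q = 1.4120e-05
Then remove 0.1974 M of E.
Step 2:
                    M           E           B
  init          2.169      0.8286  2.9852e-05
  Δ       -7.1116e-06  7.1116e-06  7.1116e-06
  eq            2.169      0.8286  3.6964e-05
  solve Keq expr → x = 7.1116e-06; check Q = 1.4120e-05

[M]_eq = 2.169 M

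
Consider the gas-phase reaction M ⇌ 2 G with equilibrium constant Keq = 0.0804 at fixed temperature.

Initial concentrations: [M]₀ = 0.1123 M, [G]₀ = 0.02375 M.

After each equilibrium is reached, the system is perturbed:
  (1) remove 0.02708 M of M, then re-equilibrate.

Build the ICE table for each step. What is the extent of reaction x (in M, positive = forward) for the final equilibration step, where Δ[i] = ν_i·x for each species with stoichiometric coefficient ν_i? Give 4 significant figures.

Q₀ = 0.005023 vs Keq = 0.0804 ⇒ Q<K, forward
Step 1:
                    M           G
  I            0.1123     0.02375
  C          -0.02903     0.05807
  E           0.08327     0.08182
  solve Keq expr → x = 0.02903; check Q = 0.0804
Then remove 0.02708 M of M.
Step 2:
                    M           G
  I           0.05619     0.08182
  C          0.005654    -0.01131
  E           0.06184     0.07051
  solve Keq expr → x = -0.005654; check Q = 0.0804

x = -0.005654 M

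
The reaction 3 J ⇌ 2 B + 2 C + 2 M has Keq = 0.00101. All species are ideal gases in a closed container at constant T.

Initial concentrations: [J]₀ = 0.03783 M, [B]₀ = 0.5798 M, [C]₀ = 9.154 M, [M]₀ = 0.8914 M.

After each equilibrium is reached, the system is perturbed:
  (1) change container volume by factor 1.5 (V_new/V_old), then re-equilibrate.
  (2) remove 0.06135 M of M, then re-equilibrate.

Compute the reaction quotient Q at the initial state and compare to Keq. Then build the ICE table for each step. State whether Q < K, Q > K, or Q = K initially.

Q₀ = 4.1344e+05; Q > K (proceeds reverse)

Q₀ = 4.1344e+05 vs Keq = 0.00101 ⇒ Q>K, reverse
Step 1:
                  J         B         C         M
  init      0.03783    0.5798     9.154    0.8914
  Δ          0.8551   -0.5701   -0.5701   -0.5701
  eq         0.8929  0.009722     8.584    0.3213
  solve Keq expr → x = -0.285; check Q = 0.00101
Then change container volume by factor 1.5 (V_new/V_old).
Step 2:
                  J         B         C         M
  init       0.5953  0.006482     5.723    0.2142
  Δ       -0.007398  0.004932  0.004932  0.004932
  eq         0.5879   0.01141     5.728    0.2191
  solve Keq expr → x = 0.002466; check Q = 0.00101
Then remove 0.06135 M of M.
Step 3:
                  J         B         C         M
  init       0.5879   0.01141     5.728    0.1578
  Δ       -0.005739  0.003826  0.003826  0.003826
  eq         0.5822   0.01524     5.731    0.1616
  solve Keq expr → x = 0.001913; check Q = 0.00101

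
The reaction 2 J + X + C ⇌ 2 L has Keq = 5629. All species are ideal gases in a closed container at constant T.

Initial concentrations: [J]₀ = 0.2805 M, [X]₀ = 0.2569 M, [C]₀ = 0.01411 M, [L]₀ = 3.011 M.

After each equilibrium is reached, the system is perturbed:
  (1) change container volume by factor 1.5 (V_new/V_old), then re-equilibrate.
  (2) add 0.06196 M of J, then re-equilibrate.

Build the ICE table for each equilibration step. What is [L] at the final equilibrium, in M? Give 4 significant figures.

Q₀ = 3.1788e+04 vs Keq = 5629 ⇒ Q>K, reverse
Step 1:
                    J           X           C           L
  Initial      0.2805      0.2569     0.01411       3.011
  Change      0.06273     0.03136     0.03136    -0.06273
  Equil        0.3432      0.2883     0.04547       2.948
  solve Keq expr → x = -0.03136; check Q = 5629
Then change container volume by factor 1.5 (V_new/V_old).
Step 2:
                    J           X           C           L
  Initial      0.2288      0.1922     0.03032       1.966
  Change      0.03257     0.01629     0.01629    -0.03257
  Equil        0.2614      0.2085      0.0466       1.933
  solve Keq expr → x = -0.01629; check Q = 5629
Then add 0.06196 M of J.
Step 3:
                    J           X           C           L
  Initial      0.3234      0.2085      0.0466       1.933
  Change     -0.01943   -0.009715   -0.009715     0.01943
  Equil        0.3039      0.1987     0.03689       1.952
  solve Keq expr → x = 0.009715; check Q = 5629

[L]_eq = 1.952 M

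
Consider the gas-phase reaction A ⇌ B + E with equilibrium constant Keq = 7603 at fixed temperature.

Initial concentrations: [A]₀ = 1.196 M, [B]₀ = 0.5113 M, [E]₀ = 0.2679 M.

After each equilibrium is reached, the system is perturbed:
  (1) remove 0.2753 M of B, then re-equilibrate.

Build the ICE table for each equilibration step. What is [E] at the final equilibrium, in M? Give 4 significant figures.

[E]_eq = 1.464 M

Q₀ = 0.1145 vs Keq = 7603 ⇒ Q<K, forward
Step 1:
                  A         B         E
  Initial     1.196    0.5113    0.2679
  Change     -1.196     1.196     1.196
  Equil   3.2859e-04     1.707     1.464
  solve Keq expr → x = 1.196; check Q = 7603
Then remove 0.2753 M of B.
Step 2:
                  A         B         E
  Initial 3.2859e-04     1.432     1.464
  Change  -5.2975e-05 5.2975e-05 5.2975e-05
  Equil   2.7562e-04     1.432     1.464
  solve Keq expr → x = 5.2975e-05; check Q = 7603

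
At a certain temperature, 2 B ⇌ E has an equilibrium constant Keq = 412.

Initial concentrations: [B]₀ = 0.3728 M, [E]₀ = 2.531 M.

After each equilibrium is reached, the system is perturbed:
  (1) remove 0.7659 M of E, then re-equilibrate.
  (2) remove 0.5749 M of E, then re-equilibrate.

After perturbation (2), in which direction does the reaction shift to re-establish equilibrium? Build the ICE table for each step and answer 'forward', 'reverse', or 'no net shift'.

Q₀ = 18.21 vs Keq = 412 ⇒ Q<K, forward
Step 1:
                  B         E
  init       0.3728     2.531
  Δ         -0.2922    0.1461
  eq        0.08061     2.677
  solve Keq expr → x = 0.1461; check Q = 412
Then remove 0.7659 M of E.
Step 2:
                  B         E
  init      0.08061     1.911
  Δ        -0.01239  0.006195
  eq        0.06822     1.917
  solve Keq expr → x = 0.006195; check Q = 412
Then remove 0.5749 M of E.
Step 3:
                  B         E
  init      0.06822     1.342
  Δ        -0.01102   0.00551
  eq         0.0572     1.348
  solve Keq expr → x = 0.00551; check Q = 412

Direction: forward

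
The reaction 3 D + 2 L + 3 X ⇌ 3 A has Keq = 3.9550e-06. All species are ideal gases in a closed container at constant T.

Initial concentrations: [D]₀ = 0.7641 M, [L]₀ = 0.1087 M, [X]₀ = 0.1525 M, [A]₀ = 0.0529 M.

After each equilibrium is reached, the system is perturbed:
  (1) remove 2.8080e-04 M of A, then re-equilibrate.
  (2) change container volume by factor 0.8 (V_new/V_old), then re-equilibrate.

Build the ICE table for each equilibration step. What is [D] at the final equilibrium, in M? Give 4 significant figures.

[D]_eq = 1.02 M

Q₀ = 7.919 vs Keq = 3.9550e-06 ⇒ Q>K, reverse
Step 1:
                  D         L         X         A
  I          0.7641    0.1087    0.1525    0.0529
  C         0.05218   0.03478   0.05218  -0.05218
  E          0.8163    0.1435    0.2047 7.2414e-04
  solve Keq expr → x = -0.01739; check Q = 3.9550e-06
Then remove 2.8080e-04 M of A.
Step 2:
                  D         L         X         A
  I          0.8163    0.1435    0.2047 4.4334e-04
  C       -2.7894e-04 -1.8596e-04 -2.7894e-04 2.7894e-04
  E           0.816    0.1433    0.2044 7.2228e-04
  solve Keq expr → x = 9.2980e-05; check Q = 3.9550e-06
Then change container volume by factor 0.8 (V_new/V_old).
Step 3:
                  D         L         X         A
  I            1.02    0.1791    0.2555 9.0285e-04
  C       -4.0284e-04 -2.6856e-04 -4.0284e-04 4.0284e-04
  E            1.02    0.1789    0.2551  0.001306
  solve Keq expr → x = 1.3428e-04; check Q = 3.9550e-06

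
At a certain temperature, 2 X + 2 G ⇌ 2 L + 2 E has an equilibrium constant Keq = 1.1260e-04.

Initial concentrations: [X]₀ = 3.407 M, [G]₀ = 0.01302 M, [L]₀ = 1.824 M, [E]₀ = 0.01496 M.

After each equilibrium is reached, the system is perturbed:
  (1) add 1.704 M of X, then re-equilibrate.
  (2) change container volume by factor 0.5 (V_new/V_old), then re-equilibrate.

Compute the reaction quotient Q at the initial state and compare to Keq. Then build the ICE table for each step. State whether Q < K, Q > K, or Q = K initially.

Q₀ = 0.3784; Q > K (proceeds reverse)

Q₀ = 0.3784 vs Keq = 1.1260e-04 ⇒ Q>K, reverse
Step 1:
                  X         G         L         E
  init        3.407   0.01302     1.824   0.01496
  Δ         0.01441   0.01441  -0.01441  -0.01441
  eq          3.421   0.02743      1.81 5.5032e-04
  solve Keq expr → x = -0.007205; check Q = 1.1260e-04
Then add 1.704 M of X.
Step 2:
                  X         G         L         E
  init        5.125   0.02743      1.81 5.5032e-04
  Δ       -2.6593e-04 -2.6593e-04 2.6593e-04 2.6593e-04
  eq          5.125   0.02716      1.81 8.1625e-04
  solve Keq expr → x = 1.3296e-04; check Q = 1.1260e-04
Then change container volume by factor 0.5 (V_new/V_old).
Step 3:
                  X         G         L         E
  init        10.25   0.05433      3.62  0.001632
  Δ               0         0         0         0
  eq          10.25   0.05433      3.62  0.001632
  solve Keq expr → x = 0; check Q = 1.1260e-04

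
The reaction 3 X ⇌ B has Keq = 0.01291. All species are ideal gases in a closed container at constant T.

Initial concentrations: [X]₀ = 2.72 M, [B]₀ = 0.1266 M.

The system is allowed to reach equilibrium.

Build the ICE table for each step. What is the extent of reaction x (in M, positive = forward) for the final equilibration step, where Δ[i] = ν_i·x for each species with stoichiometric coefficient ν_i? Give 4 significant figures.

Q₀ = 0.006291 vs Keq = 0.01291 ⇒ Q<K, forward
Step 1:
                    X           B
  Initial        2.72      0.1266
  Change      -0.2231     0.07437
  Equil         2.497       0.201
  solve Keq expr → x = 0.07437; check Q = 0.01291

x = 0.07437 M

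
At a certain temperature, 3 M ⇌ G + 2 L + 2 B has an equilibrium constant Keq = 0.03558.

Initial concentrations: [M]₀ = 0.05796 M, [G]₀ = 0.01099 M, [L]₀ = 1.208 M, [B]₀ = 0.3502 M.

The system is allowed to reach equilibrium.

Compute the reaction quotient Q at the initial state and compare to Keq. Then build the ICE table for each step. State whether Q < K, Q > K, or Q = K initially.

Q₀ = 10.1; Q > K (proceeds reverse)

Q₀ = 10.1 vs Keq = 0.03558 ⇒ Q>K, reverse
Step 1:
                  M         G         L         B
  I         0.05796   0.01099     1.208    0.3502
  C         0.03245  -0.01082  -0.02163  -0.02163
  E         0.09041 1.7306e-04     1.186    0.3286
  solve Keq expr → x = -0.01082; check Q = 0.03558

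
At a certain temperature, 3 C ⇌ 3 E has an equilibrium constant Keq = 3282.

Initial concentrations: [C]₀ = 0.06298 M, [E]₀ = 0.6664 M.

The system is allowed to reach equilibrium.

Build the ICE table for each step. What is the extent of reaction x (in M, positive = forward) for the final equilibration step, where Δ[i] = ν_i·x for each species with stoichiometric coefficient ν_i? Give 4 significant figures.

Q₀ = 1185 vs Keq = 3282 ⇒ Q<K, forward
Step 1:
                   C          E
  init       0.06298     0.6664
  Δ         -0.01699    0.01699
  eq         0.04599     0.6834
  solve Keq expr → x = 0.005665; check Q = 3282

x = 0.005665 M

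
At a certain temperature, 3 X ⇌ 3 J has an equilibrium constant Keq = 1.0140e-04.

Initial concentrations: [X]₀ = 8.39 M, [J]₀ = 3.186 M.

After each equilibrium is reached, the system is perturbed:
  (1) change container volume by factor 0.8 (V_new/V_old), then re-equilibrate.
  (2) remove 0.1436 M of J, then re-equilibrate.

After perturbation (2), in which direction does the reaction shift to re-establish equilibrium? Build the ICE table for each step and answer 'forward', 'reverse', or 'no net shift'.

Q₀ = 0.05476 vs Keq = 1.0140e-04 ⇒ Q>K, reverse
Step 1:
                   X          J
  I             8.39      3.186
  C             2.67      -2.67
  E            11.06     0.5158
  solve Keq expr → x = -0.8901; check Q = 1.0140e-04
Then change container volume by factor 0.8 (V_new/V_old).
Step 2:
                   X          J
  I            13.83     0.6447
  C                0          0
  E            13.83     0.6447
  solve Keq expr → x = 0; check Q = 1.0140e-04
Then remove 0.1436 M of J.
Step 3:
                   X          J
  I            13.83     0.5011
  C          -0.1372     0.1372
  E            13.69     0.6383
  solve Keq expr → x = 0.04573; check Q = 1.0140e-04

Direction: forward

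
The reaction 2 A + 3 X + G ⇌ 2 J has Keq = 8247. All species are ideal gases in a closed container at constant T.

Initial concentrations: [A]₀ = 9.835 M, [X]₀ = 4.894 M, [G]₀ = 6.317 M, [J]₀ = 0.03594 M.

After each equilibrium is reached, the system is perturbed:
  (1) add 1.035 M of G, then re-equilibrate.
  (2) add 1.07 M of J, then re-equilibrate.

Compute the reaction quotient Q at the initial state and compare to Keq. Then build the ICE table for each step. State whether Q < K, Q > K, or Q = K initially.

Q₀ = 1.8035e-08 vs Keq = 8247 ⇒ Q<K, forward
Step 1:
                    A           X           G           J
  Initial       9.835       4.894       6.317     0.03594
  Change        -3.25      -4.875      -1.625        3.25
  Equil         6.585      0.0186       4.692       3.286
  solve Keq expr → x = 1.625; check Q = 8247
Then add 1.035 M of G.
Step 2:
                    A           X           G           J
  Initial       6.585      0.0186       5.727       3.286
  Change  -7.9416e-04   -0.001191 -3.9708e-04  7.9416e-04
  Equil         6.584     0.01741       5.726       3.287
  solve Keq expr → x = 3.9708e-04; check Q = 8247
Then add 1.07 M of J.
Step 3:
                    A           X           G           J
  Initial       6.584     0.01741       5.726       4.357
  Change     0.002389    0.003584    0.001195   -0.002389
  Equil         6.586     0.02099       5.728       4.355
  solve Keq expr → x = -0.001195; check Q = 8247

Q₀ = 1.8035e-08; Q < K (proceeds forward)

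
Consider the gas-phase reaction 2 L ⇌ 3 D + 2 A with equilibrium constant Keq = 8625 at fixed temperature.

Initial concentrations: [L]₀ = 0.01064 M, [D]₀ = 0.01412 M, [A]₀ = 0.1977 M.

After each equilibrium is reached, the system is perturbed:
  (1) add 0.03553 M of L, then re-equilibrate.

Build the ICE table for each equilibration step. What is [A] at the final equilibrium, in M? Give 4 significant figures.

[A]_eq = 0.2438 M

Q₀ = 9.7193e-04 vs Keq = 8625 ⇒ Q<K, forward
Step 1:
                   L          D          A
  init       0.01064    0.01412     0.1977
  Δ         -0.01063    0.01594    0.01063
  eq      1.1692e-05    0.03006     0.2083
  solve Keq expr → x = 0.005314; check Q = 8625
Then add 0.03553 M of L.
Step 2:
                   L          D          A
  init       0.03554    0.03006     0.2083
  Δ         -0.03548    0.05322    0.03548
  eq      6.3093e-05    0.08328     0.2438
  solve Keq expr → x = 0.01774; check Q = 8625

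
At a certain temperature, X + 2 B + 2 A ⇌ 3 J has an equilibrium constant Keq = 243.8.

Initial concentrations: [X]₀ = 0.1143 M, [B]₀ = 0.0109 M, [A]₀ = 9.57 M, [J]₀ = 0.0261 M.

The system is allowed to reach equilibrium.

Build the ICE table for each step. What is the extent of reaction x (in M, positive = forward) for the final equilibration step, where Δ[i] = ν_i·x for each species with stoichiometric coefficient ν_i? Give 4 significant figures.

x = 0.005362 M

Q₀ = 0.0143 vs Keq = 243.8 ⇒ Q<K, forward
Step 1:
                    X           B           A           J
  I            0.1143      0.0109        9.57      0.0261
  C         -0.005362    -0.01072    -0.01072     0.01609
  E            0.1089  1.7588e-04       9.559     0.04219
  solve Keq expr → x = 0.005362; check Q = 243.8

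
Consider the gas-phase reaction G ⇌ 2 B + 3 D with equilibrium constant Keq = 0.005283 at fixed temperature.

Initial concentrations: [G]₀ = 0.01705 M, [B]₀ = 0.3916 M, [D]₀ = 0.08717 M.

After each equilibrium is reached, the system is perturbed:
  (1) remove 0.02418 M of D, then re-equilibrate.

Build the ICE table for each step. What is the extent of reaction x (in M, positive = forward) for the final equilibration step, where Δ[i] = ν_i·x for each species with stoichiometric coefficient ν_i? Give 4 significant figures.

x = 0.004812 M

Q₀ = 0.005957 vs Keq = 0.005283 ⇒ Q>K, reverse
Step 1:
                    G           B           D
  Initial     0.01705      0.3916     0.08717
  Change   6.9766e-04   -0.001395   -0.002093
  Equil       0.01775      0.3902     0.08508
  solve Keq expr → x = -6.9766e-04; check Q = 0.005283
Then remove 0.02418 M of D.
Step 2:
                    G           B           D
  Initial     0.01775      0.3902      0.0609
  Change    -0.004812    0.009623     0.01443
  Equil       0.01294      0.3998     0.07533
  solve Keq expr → x = 0.004812; check Q = 0.005283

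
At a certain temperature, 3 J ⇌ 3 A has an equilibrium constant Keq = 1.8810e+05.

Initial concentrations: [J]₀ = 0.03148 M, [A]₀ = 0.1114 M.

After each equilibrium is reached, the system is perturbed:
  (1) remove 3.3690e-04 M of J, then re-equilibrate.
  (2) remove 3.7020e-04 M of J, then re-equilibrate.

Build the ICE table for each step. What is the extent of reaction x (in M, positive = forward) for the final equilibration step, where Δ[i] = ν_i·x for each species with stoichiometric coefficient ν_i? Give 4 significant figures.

Q₀ = 44.32 vs Keq = 1.8810e+05 ⇒ Q<K, forward
Step 1:
                    J           A
  I           0.03148      0.1114
  C          -0.02903     0.02903
  E          0.002451      0.1404
  solve Keq expr → x = 0.009676; check Q = 1.8810e+05
Then remove 3.3690e-04 M of J.
Step 2:
                    J           A
  I          0.002114      0.1404
  C        3.3112e-04 -3.3112e-04
  E          0.002445      0.1401
  solve Keq expr → x = -1.1037e-04; check Q = 1.8810e+05
Then remove 3.7020e-04 M of J.
Step 3:
                    J           A
  I          0.002075      0.1401
  C        3.6385e-04 -3.6385e-04
  E          0.002439      0.1397
  solve Keq expr → x = -1.2128e-04; check Q = 1.8810e+05

x = -1.2128e-04 M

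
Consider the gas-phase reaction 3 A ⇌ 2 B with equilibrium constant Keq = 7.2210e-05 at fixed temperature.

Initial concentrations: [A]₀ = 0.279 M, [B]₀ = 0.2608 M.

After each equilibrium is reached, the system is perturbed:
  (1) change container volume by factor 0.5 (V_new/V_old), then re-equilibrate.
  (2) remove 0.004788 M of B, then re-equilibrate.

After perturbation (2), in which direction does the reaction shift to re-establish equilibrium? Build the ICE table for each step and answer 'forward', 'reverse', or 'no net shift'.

Q₀ = 3.132 vs Keq = 7.2210e-05 ⇒ Q>K, reverse
Step 1:
                  A         B
  init        0.279    0.2608
  Δ          0.3843   -0.2562
  eq         0.6633  0.004591
  solve Keq expr → x = -0.1281; check Q = 7.2210e-05
Then change container volume by factor 0.5 (V_new/V_old).
Step 2:
                  A         B
  init        1.327  0.009181
  Δ       -0.005582  0.003721
  eq          1.321    0.0129
  solve Keq expr → x = 0.001861; check Q = 7.2210e-05
Then remove 0.004788 M of B.
Step 3:
                  A         B
  init        1.321  0.008115
  Δ       -0.007028  0.004685
  eq          1.314    0.0128
  solve Keq expr → x = 0.002343; check Q = 7.2210e-05

Direction: forward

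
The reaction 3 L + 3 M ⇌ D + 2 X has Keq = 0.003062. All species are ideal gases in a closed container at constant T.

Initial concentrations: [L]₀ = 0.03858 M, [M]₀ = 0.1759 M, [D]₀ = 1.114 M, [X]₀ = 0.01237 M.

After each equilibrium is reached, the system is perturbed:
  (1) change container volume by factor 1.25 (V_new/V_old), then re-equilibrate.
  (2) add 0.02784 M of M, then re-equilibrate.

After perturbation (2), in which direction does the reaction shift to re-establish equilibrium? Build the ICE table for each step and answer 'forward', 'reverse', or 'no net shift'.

Direction: forward

Q₀ = 545.4 vs Keq = 0.003062 ⇒ Q>K, reverse
Step 1:
                  L         M         D         X
  I         0.03858    0.1759     1.114   0.01237
  C         0.01846   0.01846 -0.006154  -0.01231
  E         0.05704    0.1944     1.108 6.1374e-05
  solve Keq expr → x = -0.006154; check Q = 0.003062
Then change container volume by factor 1.25 (V_new/V_old).
Step 2:
                  L         M         D         X
  I         0.04563    0.1555    0.8863 4.9099e-05
  C       2.0903e-05 2.0903e-05 -6.9677e-06 -1.3935e-05
  E         0.04566    0.1555    0.8863 3.5164e-05
  solve Keq expr → x = -6.9677e-06; check Q = 0.003062
Then add 0.02784 M of M.
Step 3:
                  L         M         D         X
  I         0.04566    0.1834    0.8863 3.5164e-05
  C       -1.4739e-05 -1.4739e-05 4.9131e-06 9.8262e-06
  E         0.04564    0.1833    0.8863 4.4990e-05
  solve Keq expr → x = 4.9131e-06; check Q = 0.003062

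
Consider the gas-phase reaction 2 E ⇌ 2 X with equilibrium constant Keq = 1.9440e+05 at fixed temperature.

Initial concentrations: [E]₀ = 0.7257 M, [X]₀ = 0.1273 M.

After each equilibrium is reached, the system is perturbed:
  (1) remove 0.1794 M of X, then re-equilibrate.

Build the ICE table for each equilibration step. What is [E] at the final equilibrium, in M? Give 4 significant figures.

[E]_eq = 0.001524 M

Q₀ = 0.03077 vs Keq = 1.9440e+05 ⇒ Q<K, forward
Step 1:
                  E         X
  I          0.7257    0.1273
  C         -0.7238    0.7238
  E         0.00193    0.8511
  solve Keq expr → x = 0.3619; check Q = 1.9440e+05
Then remove 0.1794 M of X.
Step 2:
                  E         X
  I         0.00193    0.6717
  C       -4.0597e-04 4.0597e-04
  E        0.001524    0.6721
  solve Keq expr → x = 2.0298e-04; check Q = 1.9440e+05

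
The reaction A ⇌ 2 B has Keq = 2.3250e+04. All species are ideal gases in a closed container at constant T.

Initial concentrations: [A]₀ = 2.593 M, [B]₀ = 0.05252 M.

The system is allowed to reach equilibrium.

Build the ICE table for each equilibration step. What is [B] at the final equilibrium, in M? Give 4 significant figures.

[B]_eq = 5.236 M

Q₀ = 0.001064 vs Keq = 2.3250e+04 ⇒ Q<K, forward
Step 1:
                   A          B
  init         2.593    0.05252
  Δ           -2.592      5.184
  eq        0.001179      5.236
  solve Keq expr → x = 2.592; check Q = 2.3250e+04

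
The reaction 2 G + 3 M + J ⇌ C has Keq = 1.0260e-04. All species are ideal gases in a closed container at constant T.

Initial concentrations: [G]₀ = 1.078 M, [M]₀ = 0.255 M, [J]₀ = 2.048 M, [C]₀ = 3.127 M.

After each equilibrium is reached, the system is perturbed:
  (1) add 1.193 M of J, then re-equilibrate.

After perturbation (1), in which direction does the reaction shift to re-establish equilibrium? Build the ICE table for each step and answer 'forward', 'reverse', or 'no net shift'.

Q₀ = 79.24 vs Keq = 1.0260e-04 ⇒ Q>K, reverse
Step 1:
                  G         M         J         C
  I           1.078     0.255     2.048     3.127
  C           3.506     5.259     1.753    -1.753
  E           4.584     5.514     3.801     1.374
  solve Keq expr → x = -1.753; check Q = 1.0260e-04
Then add 1.193 M of J.
Step 2:
                  G         M         J         C
  I           4.584     5.514     4.994     1.374
  C         -0.1575   -0.2363  -0.07876   0.07876
  E           4.427     5.278     4.915     1.453
  solve Keq expr → x = 0.07876; check Q = 1.0260e-04

Direction: forward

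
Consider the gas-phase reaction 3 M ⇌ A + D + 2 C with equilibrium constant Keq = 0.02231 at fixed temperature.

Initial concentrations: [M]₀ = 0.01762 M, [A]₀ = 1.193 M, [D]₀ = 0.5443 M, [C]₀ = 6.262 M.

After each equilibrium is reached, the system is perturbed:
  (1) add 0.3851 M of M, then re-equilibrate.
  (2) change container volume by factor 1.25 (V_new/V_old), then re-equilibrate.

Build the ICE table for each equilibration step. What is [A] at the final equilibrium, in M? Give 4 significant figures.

[A]_eq = 0.5289 M

Q₀ = 4.6547e+06 vs Keq = 0.02231 ⇒ Q>K, reverse
Step 1:
                   M          A          D          C
  Initial    0.01762      1.193     0.5443      6.262
  Change       1.616    -0.5388    -0.5388     -1.078
  Equil        1.634     0.6542   0.005534      5.184
  solve Keq expr → x = -0.5388; check Q = 0.02231
Then add 0.3851 M of M.
Step 2:
                   M          A          D          C
  Initial      2.019     0.6542   0.005534      5.184
  Change    -0.01377   0.004589   0.004589   0.009177
  Equil        2.005     0.6588    0.01012      5.194
  solve Keq expr → x = 0.004589; check Q = 0.02231
Then change container volume by factor 1.25 (V_new/V_old).
Step 3:
                   M          A          D          C
  Initial      1.604     0.5271   0.008098      4.155
  Change   -0.005597   0.001866   0.001866   0.003731
  Equil        1.599     0.5289   0.009964      4.159
  solve Keq expr → x = 0.001866; check Q = 0.02231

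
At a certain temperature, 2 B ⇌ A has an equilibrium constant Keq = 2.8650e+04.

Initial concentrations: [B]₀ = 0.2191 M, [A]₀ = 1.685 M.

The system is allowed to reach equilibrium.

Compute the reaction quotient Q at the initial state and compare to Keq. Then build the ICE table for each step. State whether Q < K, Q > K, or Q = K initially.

Q₀ = 35.1 vs Keq = 2.8650e+04 ⇒ Q<K, forward
Step 1:
                   B          A
  I           0.2191      1.685
  C          -0.2112     0.1056
  E         0.007906      1.791
  solve Keq expr → x = 0.1056; check Q = 2.8650e+04

Q₀ = 35.1; Q < K (proceeds forward)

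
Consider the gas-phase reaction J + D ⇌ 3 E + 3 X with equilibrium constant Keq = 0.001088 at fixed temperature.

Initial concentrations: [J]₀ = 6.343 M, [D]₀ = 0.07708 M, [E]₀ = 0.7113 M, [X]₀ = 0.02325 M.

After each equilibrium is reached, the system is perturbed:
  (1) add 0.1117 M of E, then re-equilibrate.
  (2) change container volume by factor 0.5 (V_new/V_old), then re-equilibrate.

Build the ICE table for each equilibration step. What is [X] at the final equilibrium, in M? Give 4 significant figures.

[X]_eq = 0.07516 M

Q₀ = 9.2510e-06 vs Keq = 0.001088 ⇒ Q<K, forward
Step 1:
                   J          D          E          X
  I            6.343    0.07708     0.7113    0.02325
  C         -0.02298   -0.02298    0.06893    0.06893
  E             6.32     0.0541     0.7802    0.09218
  solve Keq expr → x = 0.02298; check Q = 0.001088
Then add 0.1117 M of E.
Step 2:
                   J          D          E          X
  I             6.32     0.0541     0.8919    0.09218
  C         0.003061   0.003061  -0.009183  -0.009183
  E            6.323    0.05716     0.8827      0.083
  solve Keq expr → x = -0.003061; check Q = 0.001088
Then change container volume by factor 0.5 (V_new/V_old).
Step 3:
                   J          D          E          X
  I            12.65     0.1143      1.765      0.166
  C          0.03028    0.03028   -0.09083   -0.09083
  E            12.68     0.1446      1.675    0.07516
  solve Keq expr → x = -0.03028; check Q = 0.001088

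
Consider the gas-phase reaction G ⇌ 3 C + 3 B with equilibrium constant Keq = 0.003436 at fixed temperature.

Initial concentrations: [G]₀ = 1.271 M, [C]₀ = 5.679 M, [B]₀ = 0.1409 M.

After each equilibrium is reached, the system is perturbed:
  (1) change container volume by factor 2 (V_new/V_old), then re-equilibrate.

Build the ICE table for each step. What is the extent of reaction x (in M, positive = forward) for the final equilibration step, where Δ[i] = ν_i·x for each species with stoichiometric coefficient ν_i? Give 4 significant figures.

Q₀ = 0.4031 vs Keq = 0.003436 ⇒ Q>K, reverse
Step 1:
                    G           C           B
  init          1.271       5.679      0.1409
  Δ           0.03709     -0.1113     -0.1113
  eq            1.308       5.568     0.02964
  solve Keq expr → x = -0.03709; check Q = 0.003436
Then change container volume by factor 2 (V_new/V_old).
Step 2:
                    G           C           B
  init          0.654       2.784     0.01482
  Δ          -0.01049     0.03146     0.03146
  eq           0.6436       2.815     0.04628
  solve Keq expr → x = 0.01049; check Q = 0.003436

x = 0.01049 M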